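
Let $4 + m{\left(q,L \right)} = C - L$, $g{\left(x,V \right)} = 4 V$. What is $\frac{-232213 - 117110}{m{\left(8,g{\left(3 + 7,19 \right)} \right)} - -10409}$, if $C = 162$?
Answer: $- \frac{8957}{269} \approx -33.297$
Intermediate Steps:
$m{\left(q,L \right)} = 158 - L$ ($m{\left(q,L \right)} = -4 - \left(-162 + L\right) = 158 - L$)
$\frac{-232213 - 117110}{m{\left(8,g{\left(3 + 7,19 \right)} \right)} - -10409} = \frac{-232213 - 117110}{\left(158 - 4 \cdot 19\right) - -10409} = - \frac{349323}{\left(158 - 76\right) + \left(-215 + 10624\right)} = - \frac{349323}{\left(158 - 76\right) + 10409} = - \frac{349323}{82 + 10409} = - \frac{349323}{10491} = \left(-349323\right) \frac{1}{10491} = - \frac{8957}{269}$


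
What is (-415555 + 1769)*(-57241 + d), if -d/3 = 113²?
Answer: 39536424728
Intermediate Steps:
d = -38307 (d = -3*113² = -3*12769 = -38307)
(-415555 + 1769)*(-57241 + d) = (-415555 + 1769)*(-57241 - 38307) = -413786*(-95548) = 39536424728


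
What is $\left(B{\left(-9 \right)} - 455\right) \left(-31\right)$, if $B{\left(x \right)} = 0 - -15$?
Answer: $13640$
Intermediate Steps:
$B{\left(x \right)} = 15$ ($B{\left(x \right)} = 0 + 15 = 15$)
$\left(B{\left(-9 \right)} - 455\right) \left(-31\right) = \left(15 - 455\right) \left(-31\right) = \left(-440\right) \left(-31\right) = 13640$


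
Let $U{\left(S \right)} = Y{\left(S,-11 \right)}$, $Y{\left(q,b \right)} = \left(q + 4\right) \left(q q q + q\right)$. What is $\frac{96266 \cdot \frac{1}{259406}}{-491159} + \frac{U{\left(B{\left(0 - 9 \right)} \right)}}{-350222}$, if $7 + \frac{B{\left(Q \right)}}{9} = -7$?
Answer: $- \frac{7773935861478901057}{11155410493306247} \approx -696.88$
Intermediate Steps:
$B{\left(Q \right)} = -126$ ($B{\left(Q \right)} = -63 + 9 \left(-7\right) = -63 - 63 = -126$)
$Y{\left(q,b \right)} = \left(4 + q\right) \left(q + q^{3}\right)$ ($Y{\left(q,b \right)} = \left(4 + q\right) \left(q^{2} q + q\right) = \left(4 + q\right) \left(q^{3} + q\right) = \left(4 + q\right) \left(q + q^{3}\right)$)
$U{\left(S \right)} = S \left(4 + S + S^{3} + 4 S^{2}\right)$
$\frac{96266 \cdot \frac{1}{259406}}{-491159} + \frac{U{\left(B{\left(0 - 9 \right)} \right)}}{-350222} = \frac{96266 \cdot \frac{1}{259406}}{-491159} + \frac{\left(-126\right) \left(4 - 126 + \left(-126\right)^{3} + 4 \left(-126\right)^{2}\right)}{-350222} = 96266 \cdot \frac{1}{259406} \left(- \frac{1}{491159}\right) + - 126 \left(4 - 126 - 2000376 + 4 \cdot 15876\right) \left(- \frac{1}{350222}\right) = \frac{48133}{129703} \left(- \frac{1}{491159}\right) + - 126 \left(4 - 126 - 2000376 + 63504\right) \left(- \frac{1}{350222}\right) = - \frac{48133}{63704795777} + \left(-126\right) \left(-1936994\right) \left(- \frac{1}{350222}\right) = - \frac{48133}{63704795777} + 244061244 \left(- \frac{1}{350222}\right) = - \frac{48133}{63704795777} - \frac{122030622}{175111} = - \frac{7773935861478901057}{11155410493306247}$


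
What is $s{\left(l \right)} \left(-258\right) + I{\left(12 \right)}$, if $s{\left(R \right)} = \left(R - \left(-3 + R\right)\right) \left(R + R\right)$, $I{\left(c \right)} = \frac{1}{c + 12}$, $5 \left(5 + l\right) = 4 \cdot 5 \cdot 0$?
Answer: $\frac{185761}{24} \approx 7740.0$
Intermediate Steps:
$l = -5$ ($l = -5 + \frac{4 \cdot 5 \cdot 0}{5} = -5 + \frac{20 \cdot 0}{5} = -5 + \frac{1}{5} \cdot 0 = -5 + 0 = -5$)
$I{\left(c \right)} = \frac{1}{12 + c}$
$s{\left(R \right)} = 6 R$ ($s{\left(R \right)} = 3 \cdot 2 R = 6 R$)
$s{\left(l \right)} \left(-258\right) + I{\left(12 \right)} = 6 \left(-5\right) \left(-258\right) + \frac{1}{12 + 12} = \left(-30\right) \left(-258\right) + \frac{1}{24} = 7740 + \frac{1}{24} = \frac{185761}{24}$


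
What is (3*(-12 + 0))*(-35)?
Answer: 1260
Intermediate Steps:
(3*(-12 + 0))*(-35) = (3*(-12))*(-35) = -36*(-35) = 1260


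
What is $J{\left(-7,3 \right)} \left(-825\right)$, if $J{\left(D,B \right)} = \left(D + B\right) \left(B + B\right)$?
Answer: $19800$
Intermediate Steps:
$J{\left(D,B \right)} = 2 B \left(B + D\right)$ ($J{\left(D,B \right)} = \left(B + D\right) 2 B = 2 B \left(B + D\right)$)
$J{\left(-7,3 \right)} \left(-825\right) = 2 \cdot 3 \left(3 - 7\right) \left(-825\right) = 2 \cdot 3 \left(-4\right) \left(-825\right) = \left(-24\right) \left(-825\right) = 19800$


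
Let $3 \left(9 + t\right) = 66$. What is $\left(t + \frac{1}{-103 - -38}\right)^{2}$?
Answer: $\frac{712336}{4225} \approx 168.6$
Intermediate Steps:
$t = 13$ ($t = -9 + \frac{1}{3} \cdot 66 = -9 + 22 = 13$)
$\left(t + \frac{1}{-103 - -38}\right)^{2} = \left(13 + \frac{1}{-103 - -38}\right)^{2} = \left(13 + \frac{1}{-103 + \left(-20 + 58\right)}\right)^{2} = \left(13 + \frac{1}{-103 + 38}\right)^{2} = \left(13 + \frac{1}{-65}\right)^{2} = \left(13 - \frac{1}{65}\right)^{2} = \left(\frac{844}{65}\right)^{2} = \frac{712336}{4225}$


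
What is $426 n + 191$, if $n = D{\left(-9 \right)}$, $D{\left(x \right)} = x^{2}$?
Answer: $34697$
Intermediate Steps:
$n = 81$ ($n = \left(-9\right)^{2} = 81$)
$426 n + 191 = 426 \cdot 81 + 191 = 34506 + 191 = 34697$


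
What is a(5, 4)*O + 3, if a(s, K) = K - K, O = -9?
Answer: 3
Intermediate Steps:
a(s, K) = 0
a(5, 4)*O + 3 = 0*(-9) + 3 = 0 + 3 = 3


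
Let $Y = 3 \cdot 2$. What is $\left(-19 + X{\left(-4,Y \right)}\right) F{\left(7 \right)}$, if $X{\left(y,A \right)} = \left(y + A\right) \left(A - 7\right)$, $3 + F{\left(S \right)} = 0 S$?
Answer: $63$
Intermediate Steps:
$Y = 6$
$F{\left(S \right)} = -3$ ($F{\left(S \right)} = -3 + 0 S = -3 + 0 = -3$)
$X{\left(y,A \right)} = \left(-7 + A\right) \left(A + y\right)$ ($X{\left(y,A \right)} = \left(A + y\right) \left(-7 + A\right) = \left(-7 + A\right) \left(A + y\right)$)
$\left(-19 + X{\left(-4,Y \right)}\right) F{\left(7 \right)} = \left(-19 + \left(6^{2} - 42 - -28 + 6 \left(-4\right)\right)\right) \left(-3\right) = \left(-19 + \left(36 - 42 + 28 - 24\right)\right) \left(-3\right) = \left(-19 - 2\right) \left(-3\right) = \left(-21\right) \left(-3\right) = 63$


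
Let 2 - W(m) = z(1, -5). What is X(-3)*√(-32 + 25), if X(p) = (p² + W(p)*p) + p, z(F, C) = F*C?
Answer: -15*I*√7 ≈ -39.686*I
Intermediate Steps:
z(F, C) = C*F
W(m) = 7 (W(m) = 2 - (-5) = 2 - 1*(-5) = 2 + 5 = 7)
X(p) = p² + 8*p (X(p) = (p² + 7*p) + p = p² + 8*p)
X(-3)*√(-32 + 25) = (-3*(8 - 3))*√(-32 + 25) = (-3*5)*√(-7) = -15*I*√7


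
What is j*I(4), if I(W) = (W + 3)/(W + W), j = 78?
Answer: 273/4 ≈ 68.250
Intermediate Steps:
I(W) = (3 + W)/(2*W) (I(W) = (3 + W)/((2*W)) = (3 + W)*(1/(2*W)) = (3 + W)/(2*W))
j*I(4) = 78*((½)*(3 + 4)/4) = 78*((½)*(¼)*7) = 78*(7/8) = 273/4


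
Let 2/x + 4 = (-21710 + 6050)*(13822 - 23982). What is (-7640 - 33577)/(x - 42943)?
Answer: 1092975891722/1138745268171 ≈ 0.95981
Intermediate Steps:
x = 1/79552798 (x = 2/(-4 + (-21710 + 6050)*(13822 - 23982)) = 2/(-4 - 15660*(-10160)) = 2/(-4 + 159105600) = 2/159105596 = 2*(1/159105596) = 1/79552798 ≈ 1.2570e-8)
(-7640 - 33577)/(x - 42943) = (-7640 - 33577)/(1/79552798 - 42943) = -41217/(-3416235804513/79552798) = -41217*(-79552798/3416235804513) = 1092975891722/1138745268171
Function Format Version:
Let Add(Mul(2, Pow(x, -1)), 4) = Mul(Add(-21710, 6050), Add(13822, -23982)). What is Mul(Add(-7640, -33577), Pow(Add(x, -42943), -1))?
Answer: Rational(1092975891722, 1138745268171) ≈ 0.95981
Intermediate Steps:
x = Rational(1, 79552798) (x = Mul(2, Pow(Add(-4, Mul(Add(-21710, 6050), Add(13822, -23982))), -1)) = Mul(2, Pow(Add(-4, Mul(-15660, -10160)), -1)) = Mul(2, Pow(Add(-4, 159105600), -1)) = Mul(2, Pow(159105596, -1)) = Mul(2, Rational(1, 159105596)) = Rational(1, 79552798) ≈ 1.2570e-8)
Mul(Add(-7640, -33577), Pow(Add(x, -42943), -1)) = Mul(Add(-7640, -33577), Pow(Add(Rational(1, 79552798), -42943), -1)) = Mul(-41217, Pow(Rational(-3416235804513, 79552798), -1)) = Mul(-41217, Rational(-79552798, 3416235804513)) = Rational(1092975891722, 1138745268171)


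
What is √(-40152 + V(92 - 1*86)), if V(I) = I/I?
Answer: I*√40151 ≈ 200.38*I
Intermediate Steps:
V(I) = 1
√(-40152 + V(92 - 1*86)) = √(-40152 + 1) = √(-40151) = I*√40151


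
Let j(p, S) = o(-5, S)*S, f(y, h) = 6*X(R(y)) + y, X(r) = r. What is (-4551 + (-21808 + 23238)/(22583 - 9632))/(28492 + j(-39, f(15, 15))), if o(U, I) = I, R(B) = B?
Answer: -58938571/511784667 ≈ -0.11516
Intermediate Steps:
f(y, h) = 7*y (f(y, h) = 6*y + y = 7*y)
j(p, S) = S**2 (j(p, S) = S*S = S**2)
(-4551 + (-21808 + 23238)/(22583 - 9632))/(28492 + j(-39, f(15, 15))) = (-4551 + (-21808 + 23238)/(22583 - 9632))/(28492 + (7*15)**2) = (-4551 + 1430/12951)/(28492 + 105**2) = (-4551 + 1430*(1/12951))/(28492 + 11025) = (-4551 + 1430/12951)/39517 = -58938571/12951*1/39517 = -58938571/511784667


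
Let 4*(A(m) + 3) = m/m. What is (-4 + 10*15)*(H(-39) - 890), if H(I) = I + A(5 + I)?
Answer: -272071/2 ≈ -1.3604e+5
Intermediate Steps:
A(m) = -11/4 (A(m) = -3 + (m/m)/4 = -3 + (¼)*1 = -3 + ¼ = -11/4)
H(I) = -11/4 + I (H(I) = I - 11/4 = -11/4 + I)
(-4 + 10*15)*(H(-39) - 890) = (-4 + 10*15)*((-11/4 - 39) - 890) = (-4 + 150)*(-167/4 - 890) = 146*(-3727/4) = -272071/2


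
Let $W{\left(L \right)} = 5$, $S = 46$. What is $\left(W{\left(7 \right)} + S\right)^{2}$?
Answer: $2601$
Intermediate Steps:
$\left(W{\left(7 \right)} + S\right)^{2} = \left(5 + 46\right)^{2} = 51^{2} = 2601$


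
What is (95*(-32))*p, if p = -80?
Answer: 243200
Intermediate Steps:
(95*(-32))*p = (95*(-32))*(-80) = -3040*(-80) = 243200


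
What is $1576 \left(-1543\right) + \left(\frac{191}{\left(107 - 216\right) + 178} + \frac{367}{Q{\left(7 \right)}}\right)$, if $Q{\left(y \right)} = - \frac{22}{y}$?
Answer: $- \frac{3691596883}{1518} \approx -2.4319 \cdot 10^{6}$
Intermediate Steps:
$1576 \left(-1543\right) + \left(\frac{191}{\left(107 - 216\right) + 178} + \frac{367}{Q{\left(7 \right)}}\right) = 1576 \left(-1543\right) + \left(\frac{191}{\left(107 - 216\right) + 178} + \frac{367}{\left(-22\right) \frac{1}{7}}\right) = -2431768 + \left(\frac{191}{-109 + 178} + \frac{367}{\left(-22\right) \frac{1}{7}}\right) = -2431768 + \left(\frac{191}{69} + \frac{367}{- \frac{22}{7}}\right) = -2431768 + \left(191 \cdot \frac{1}{69} + 367 \left(- \frac{7}{22}\right)\right) = -2431768 + \left(\frac{191}{69} - \frac{2569}{22}\right) = -2431768 - \frac{173059}{1518} = - \frac{3691596883}{1518}$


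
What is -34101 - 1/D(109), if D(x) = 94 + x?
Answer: -6922504/203 ≈ -34101.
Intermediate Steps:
-34101 - 1/D(109) = -34101 - 1/(94 + 109) = -34101 - 1/203 = -6922504/203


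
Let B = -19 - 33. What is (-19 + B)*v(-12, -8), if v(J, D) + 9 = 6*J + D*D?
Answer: 1207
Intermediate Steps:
v(J, D) = -9 + D² + 6*J (v(J, D) = -9 + (6*J + D*D) = -9 + (6*J + D²) = -9 + (D² + 6*J) = -9 + D² + 6*J)
B = -52
(-19 + B)*v(-12, -8) = (-19 - 52)*(-9 + (-8)² + 6*(-12)) = -71*(-9 + 64 - 72) = -71*(-17) = 1207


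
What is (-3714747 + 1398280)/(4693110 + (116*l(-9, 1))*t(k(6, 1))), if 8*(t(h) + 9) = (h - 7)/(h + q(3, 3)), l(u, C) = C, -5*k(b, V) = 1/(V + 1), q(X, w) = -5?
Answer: -236279634/478592791 ≈ -0.49370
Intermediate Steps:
k(b, V) = -1/(5*(1 + V)) (k(b, V) = -1/(5*(V + 1)) = -1/(5*(1 + V)))
t(h) = -9 + (-7 + h)/(8*(-5 + h)) (t(h) = -9 + ((h - 7)/(h - 5))/8 = -9 + ((-7 + h)/(-5 + h))/8 = -9 + (-7 + h)/(8*(-5 + h)))
(-3714747 + 1398280)/(4693110 + (116*l(-9, 1))*t(k(6, 1))) = (-3714747 + 1398280)/(4693110 + (116*1)*((353 - (-71)/(5 + 5*1))/(8*(-5 - 1/(5 + 5*1))))) = -2316467/(4693110 + 116*((353 - (-71)/(5 + 5))/(8*(-5 - 1/(5 + 5))))) = -2316467/(4693110 + 116*((353 - (-71)/10)/(8*(-5 - 1/10)))) = -2316467/(4693110 + 116*((353 - (-71)/10)/(8*(-5 - 1*1/10)))) = -2316467/(4693110 + 116*((353 - 71*(-1/10))/(8*(-5 - 1/10)))) = -2316467/(4693110 + 116*((353 + 71/10)/(8*(-51/10)))) = -2316467/(4693110 + 116*((1/8)*(-10/51)*(3601/10))) = -2316467/(4693110 + 116*(-3601/408)) = -2316467/(4693110 - 104429/102) = -2316467/478592791/102 = -2316467*102/478592791 = -236279634/478592791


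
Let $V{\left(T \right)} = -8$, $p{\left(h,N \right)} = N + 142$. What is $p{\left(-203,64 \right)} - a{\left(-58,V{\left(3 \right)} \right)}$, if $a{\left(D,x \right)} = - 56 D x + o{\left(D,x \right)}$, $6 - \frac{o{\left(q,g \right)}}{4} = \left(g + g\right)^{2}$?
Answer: $27190$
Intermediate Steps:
$o{\left(q,g \right)} = 24 - 16 g^{2}$ ($o{\left(q,g \right)} = 24 - 4 \left(g + g\right)^{2} = 24 - 4 \left(2 g\right)^{2} = 24 - 4 \cdot 4 g^{2} = 24 - 16 g^{2}$)
$p{\left(h,N \right)} = 142 + N$
$a{\left(D,x \right)} = 24 - 16 x^{2} - 56 D x$ ($a{\left(D,x \right)} = - 56 D x - \left(-24 + 16 x^{2}\right) = 24 - 16 x^{2} - 56 D x$)
$p{\left(-203,64 \right)} - a{\left(-58,V{\left(3 \right)} \right)} = \left(142 + 64\right) - \left(24 - 16 \left(-8\right)^{2} - \left(-3248\right) \left(-8\right)\right) = 206 - \left(24 - 1024 - 25984\right) = 206 - -26984 = 206 + 26984 = 27190$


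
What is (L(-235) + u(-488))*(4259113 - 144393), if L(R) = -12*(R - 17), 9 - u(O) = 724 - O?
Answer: 7492905120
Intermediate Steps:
u(O) = -715 + O (u(O) = 9 - (724 - O) = 9 + (-724 + O) = -715 + O)
L(R) = 204 - 12*R (L(R) = -12*(-17 + R) = 204 - 12*R)
(L(-235) + u(-488))*(4259113 - 144393) = ((204 - 12*(-235)) + (-715 - 488))*(4259113 - 144393) = ((204 + 2820) - 1203)*4114720 = (3024 - 1203)*4114720 = 1821*4114720 = 7492905120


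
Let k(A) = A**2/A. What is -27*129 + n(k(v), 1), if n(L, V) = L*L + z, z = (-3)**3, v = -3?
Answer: -3501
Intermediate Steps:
z = -27
k(A) = A
n(L, V) = -27 + L**2 (n(L, V) = L*L - 27 = L**2 - 27 = -27 + L**2)
-27*129 + n(k(v), 1) = -27*129 + (-27 + (-3)**2) = -3483 + (-27 + 9) = -3483 - 18 = -3501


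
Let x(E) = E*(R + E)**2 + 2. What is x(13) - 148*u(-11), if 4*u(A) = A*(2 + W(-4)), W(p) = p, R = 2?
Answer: 2113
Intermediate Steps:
u(A) = -A/2 (u(A) = (A*(2 - 4))/4 = (A*(-2))/4 = (-2*A)/4 = -A/2)
x(E) = 2 + E*(2 + E)**2 (x(E) = E*(2 + E)**2 + 2 = 2 + E*(2 + E)**2)
x(13) - 148*u(-11) = (2 + 13*(2 + 13)**2) - (-74)*(-11) = (2 + 13*15**2) - 148*11/2 = (2 + 13*225) - 814 = (2 + 2925) - 814 = 2927 - 814 = 2113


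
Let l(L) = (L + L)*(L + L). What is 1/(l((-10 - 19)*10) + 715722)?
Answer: 1/1052122 ≈ 9.5046e-7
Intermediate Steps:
l(L) = 4*L**2 (l(L) = (2*L)*(2*L) = 4*L**2)
1/(l((-10 - 19)*10) + 715722) = 1/(4*((-10 - 19)*10)**2 + 715722) = 1/(4*(-29*10)**2 + 715722) = 1/(4*(-290)**2 + 715722) = 1/(4*84100 + 715722) = 1/(336400 + 715722) = 1/1052122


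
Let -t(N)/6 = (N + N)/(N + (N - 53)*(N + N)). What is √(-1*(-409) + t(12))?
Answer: √33141/9 ≈ 20.227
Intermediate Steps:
t(N) = -12*N/(N + 2*N*(-53 + N)) (t(N) = -6*(N + N)/(N + (N - 53)*(N + N)) = -6*2*N/(N + (-53 + N)*(2*N)) = -6*2*N/(N + 2*N*(-53 + N)) = -12*N/(N + 2*N*(-53 + N)))
√(-1*(-409) + t(12)) = √(-1*(-409) - 12/(-105 + 2*12)) = √(409 - 12/(-105 + 24)) = √(409 - 12/(-81)) = √(409 - 12*(-1/81)) = √(409 + 4/27) = √(11047/27) = √33141/9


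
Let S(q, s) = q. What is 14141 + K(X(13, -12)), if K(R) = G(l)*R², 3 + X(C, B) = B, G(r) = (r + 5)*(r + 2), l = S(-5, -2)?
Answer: 14141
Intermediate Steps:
l = -5
G(r) = (2 + r)*(5 + r) (G(r) = (5 + r)*(2 + r) = (2 + r)*(5 + r))
X(C, B) = -3 + B
K(R) = 0 (K(R) = (10 + (-5)² + 7*(-5))*R² = (10 + 25 - 35)*R² = 0*R² = 0)
14141 + K(X(13, -12)) = 14141 + 0 = 14141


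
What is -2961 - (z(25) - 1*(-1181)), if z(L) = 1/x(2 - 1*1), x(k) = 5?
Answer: -20711/5 ≈ -4142.2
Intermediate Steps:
z(L) = 1/5
-2961 - (z(25) - 1*(-1181)) = -2961 - (1/5 - 1*(-1181)) = -2961 - (1/5 + 1181) = -2961 - 1*5906/5 = -2961 - 5906/5 = -20711/5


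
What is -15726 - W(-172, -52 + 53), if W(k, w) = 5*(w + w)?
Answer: -15736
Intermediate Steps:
W(k, w) = 10*w (W(k, w) = 5*(2*w) = 10*w)
-15726 - W(-172, -52 + 53) = -15726 - 10*(-52 + 53) = -15726 - 10 = -15736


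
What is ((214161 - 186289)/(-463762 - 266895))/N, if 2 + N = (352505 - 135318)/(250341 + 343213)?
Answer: 16543537088/708679568097 ≈ 0.023344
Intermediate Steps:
N = -969921/593554 (N = -2 + (352505 - 135318)/(250341 + 343213) = -2 + 217187/593554 = -969921/593554 ≈ -1.6341)
((214161 - 186289)/(-463762 - 266895))/N = ((214161 - 186289)/(-463762 - 266895))/(-969921/593554) = (27872/(-730657))*(-593554/969921) = (27872*(-1/730657))*(-593554/969921) = -27872/730657*(-593554/969921) = 16543537088/708679568097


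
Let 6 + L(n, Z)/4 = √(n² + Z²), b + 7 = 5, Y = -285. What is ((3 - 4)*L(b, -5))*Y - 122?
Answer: -6962 + 1140*√29 ≈ -822.91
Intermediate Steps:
b = -2 (b = -7 + 5 = -2)
L(n, Z) = -24 + 4*√(Z² + n²) (L(n, Z) = -24 + 4*√(n² + Z²) = -24 + 4*√(Z² + n²))
((3 - 4)*L(b, -5))*Y - 122 = ((3 - 4)*(-24 + 4*√((-5)² + (-2)²)))*(-285) - 122 = -(-24 + 4*√(25 + 4))*(-285) - 122 = -(-24 + 4*√29)*(-285) - 122 = (24 - 4*√29)*(-285) - 122 = (-6840 + 1140*√29) - 122 = -6962 + 1140*√29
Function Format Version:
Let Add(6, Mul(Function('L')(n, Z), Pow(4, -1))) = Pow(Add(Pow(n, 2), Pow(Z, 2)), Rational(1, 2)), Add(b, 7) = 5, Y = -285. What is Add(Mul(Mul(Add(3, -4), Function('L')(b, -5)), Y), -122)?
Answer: Add(-6962, Mul(1140, Pow(29, Rational(1, 2)))) ≈ -822.91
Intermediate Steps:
b = -2 (b = Add(-7, 5) = -2)
Function('L')(n, Z) = Add(-24, Mul(4, Pow(Add(Pow(Z, 2), Pow(n, 2)), Rational(1, 2)))) (Function('L')(n, Z) = Add(-24, Mul(4, Pow(Add(Pow(n, 2), Pow(Z, 2)), Rational(1, 2)))) = Add(-24, Mul(4, Pow(Add(Pow(Z, 2), Pow(n, 2)), Rational(1, 2)))))
Add(Mul(Mul(Add(3, -4), Function('L')(b, -5)), Y), -122) = Add(Mul(Mul(Add(3, -4), Add(-24, Mul(4, Pow(Add(Pow(-5, 2), Pow(-2, 2)), Rational(1, 2))))), -285), -122) = Add(Mul(Mul(-1, Add(-24, Mul(4, Pow(Add(25, 4), Rational(1, 2))))), -285), -122) = Add(Mul(Mul(-1, Add(-24, Mul(4, Pow(29, Rational(1, 2))))), -285), -122) = Add(Mul(Add(24, Mul(-4, Pow(29, Rational(1, 2)))), -285), -122) = Add(Add(-6840, Mul(1140, Pow(29, Rational(1, 2)))), -122) = Add(-6962, Mul(1140, Pow(29, Rational(1, 2))))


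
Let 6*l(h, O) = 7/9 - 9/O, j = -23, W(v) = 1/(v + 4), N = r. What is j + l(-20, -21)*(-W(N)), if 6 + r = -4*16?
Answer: -143432/6237 ≈ -22.997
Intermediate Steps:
r = -70 (r = -6 - 4*16 = -6 - 64 = -70)
N = -70
W(v) = 1/(4 + v)
l(h, O) = 7/54 - 3/(2*O) (l(h, O) = (7/9 - 9/O)/6 = 7/54 - 3/(2*O))
j + l(-20, -21)*(-W(N)) = -23 + ((1/54)*(-81 + 7*(-21))/(-21))*(-1/(4 - 70)) = -23 + ((1/54)*(-1/21)*(-81 - 147))*(-1/(-66)) = -23 + ((1/54)*(-1/21)*(-228))*(-1*(-1/66)) = -23 + (38/189)*(1/66) = -23 + 19/6237 = -143432/6237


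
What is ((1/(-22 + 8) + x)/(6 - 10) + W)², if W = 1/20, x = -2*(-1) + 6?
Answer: 292681/78400 ≈ 3.7332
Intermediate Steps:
x = 8 (x = 2 + 6 = 8)
W = 1/20 ≈ 0.050000
((1/(-22 + 8) + x)/(6 - 10) + W)² = ((1/(-22 + 8) + 8)/(6 - 10) + 1/20)² = ((1/(-14) + 8)/(-4) + 1/20)² = ((-1/14 + 8)*(-¼) + 1/20)² = ((111/14)*(-¼) + 1/20)² = (-111/56 + 1/20)² = (-541/280)² = 292681/78400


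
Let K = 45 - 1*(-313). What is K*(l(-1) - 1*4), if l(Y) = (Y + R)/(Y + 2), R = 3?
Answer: -716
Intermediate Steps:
l(Y) = (3 + Y)/(2 + Y) (l(Y) = (Y + 3)/(Y + 2) = (3 + Y)/(2 + Y))
K = 358 (K = 45 + 313 = 358)
K*(l(-1) - 1*4) = 358*((3 - 1)/(2 - 1) - 1*4) = 358*(2/1 - 4) = 358*(1*2 - 4) = 358*(2 - 4) = 358*(-2) = -716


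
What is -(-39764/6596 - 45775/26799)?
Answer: 341891834/44191551 ≈ 7.7366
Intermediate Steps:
-(-39764/6596 - 45775/26799) = -(-39764*1/6596 - 45775*1/26799) = -(-9941/1649 - 45775/26799) = -1*(-341891834/44191551) = 341891834/44191551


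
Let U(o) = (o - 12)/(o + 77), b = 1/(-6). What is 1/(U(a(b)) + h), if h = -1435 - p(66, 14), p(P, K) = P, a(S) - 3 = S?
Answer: -479/719034 ≈ -0.00066617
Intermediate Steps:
b = -⅙ ≈ -0.16667
a(S) = 3 + S
U(o) = (-12 + o)/(77 + o)
h = -1501 (h = -1435 - 1*66 = -1435 - 66 = -1501)
1/(U(a(b)) + h) = 1/((-12 + (3 - ⅙))/(77 + (3 - ⅙)) - 1501) = 1/((-12 + 17/6)/(77 + 17/6) - 1501) = 1/(-55/6/(479/6) - 1501) = 1/((6/479)*(-55/6) - 1501) = 1/(-55/479 - 1501) = 1/(-719034/479) = -479/719034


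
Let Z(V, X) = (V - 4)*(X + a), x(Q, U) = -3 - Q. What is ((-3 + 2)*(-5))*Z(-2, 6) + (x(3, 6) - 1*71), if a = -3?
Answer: -167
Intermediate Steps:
Z(V, X) = (-4 + V)*(-3 + X) (Z(V, X) = (V - 4)*(X - 3) = (-4 + V)*(-3 + X))
((-3 + 2)*(-5))*Z(-2, 6) + (x(3, 6) - 1*71) = ((-3 + 2)*(-5))*(12 - 4*6 - 3*(-2) - 2*6) + ((-3 - 1*3) - 1*71) = (-1*(-5))*(12 - 24 + 6 - 12) + ((-3 - 3) - 71) = 5*(-18) + (-6 - 71) = -90 - 77 = -167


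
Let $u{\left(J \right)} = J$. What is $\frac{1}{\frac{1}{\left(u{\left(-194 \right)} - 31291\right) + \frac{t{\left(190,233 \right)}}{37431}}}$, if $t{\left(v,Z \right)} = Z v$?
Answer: $- \frac{1178470765}{37431} \approx -31484.0$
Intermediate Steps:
$\frac{1}{\frac{1}{\left(u{\left(-194 \right)} - 31291\right) + \frac{t{\left(190,233 \right)}}{37431}}} = \frac{1}{\frac{1}{\left(-194 - 31291\right) + \frac{233 \cdot 190}{37431}}} = \frac{1}{\frac{1}{\left(-194 - 31291\right) + 44270 \cdot \frac{1}{37431}}} = \frac{1}{\frac{1}{-31485 + \frac{44270}{37431}}} = \frac{1}{\frac{1}{- \frac{1178470765}{37431}}} = \frac{1}{- \frac{37431}{1178470765}} = - \frac{1178470765}{37431}$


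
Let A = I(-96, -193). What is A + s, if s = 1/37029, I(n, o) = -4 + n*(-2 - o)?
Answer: -679111859/37029 ≈ -18340.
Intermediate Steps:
s = 1/37029 ≈ 2.7006e-5
A = -18340 (A = -4 - 2*(-96) - 1*(-96)*(-193) = -4 + 192 - 18528 = -18340)
A + s = -18340 + 1/37029 = -679111859/37029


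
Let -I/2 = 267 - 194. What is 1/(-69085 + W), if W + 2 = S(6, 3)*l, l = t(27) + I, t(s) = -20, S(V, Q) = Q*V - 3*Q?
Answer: -1/70581 ≈ -1.4168e-5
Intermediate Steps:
S(V, Q) = -3*Q + Q*V
I = -146 (I = -2*(267 - 194) = -2*73 = -146)
l = -166 (l = -20 - 146 = -166)
W = -1496 (W = -2 + (3*(-3 + 6))*(-166) = -2 + (3*3)*(-166) = -2 + 9*(-166) = -2 - 1494 = -1496)
1/(-69085 + W) = 1/(-69085 - 1496) = 1/(-70581) = -1/70581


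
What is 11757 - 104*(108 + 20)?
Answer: -1555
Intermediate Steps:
11757 - 104*(108 + 20) = 11757 - 104*128 = 11757 - 13312 = -1555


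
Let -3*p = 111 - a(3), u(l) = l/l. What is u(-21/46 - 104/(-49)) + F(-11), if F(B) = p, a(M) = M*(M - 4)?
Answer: -37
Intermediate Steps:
u(l) = 1
a(M) = M*(-4 + M)
p = -38 (p = -(111 - 3*(-4 + 3))/3 = -(111 - 3*(-1))/3 = -(111 - 1*(-3))/3 = -(111 + 3)/3 = -⅓*114 = -38)
F(B) = -38
u(-21/46 - 104/(-49)) + F(-11) = 1 - 38 = -37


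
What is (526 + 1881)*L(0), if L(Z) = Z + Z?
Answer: 0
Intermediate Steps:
L(Z) = 2*Z
(526 + 1881)*L(0) = (526 + 1881)*(2*0) = 2407*0 = 0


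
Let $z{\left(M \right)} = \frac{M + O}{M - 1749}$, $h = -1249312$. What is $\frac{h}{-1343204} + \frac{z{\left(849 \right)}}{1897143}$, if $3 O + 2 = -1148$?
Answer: $\frac{1599832903926803}{1720068794666100} \approx 0.9301$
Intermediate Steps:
$O = - \frac{1150}{3}$ ($O = - \frac{2}{3} + \frac{1}{3} \left(-1148\right) = - \frac{2}{3} - \frac{1148}{3} = - \frac{1150}{3} \approx -383.33$)
$z{\left(M \right)} = \frac{- \frac{1150}{3} + M}{-1749 + M}$ ($z{\left(M \right)} = \frac{M - \frac{1150}{3}}{M - 1749} = \frac{- \frac{1150}{3} + M}{M - 1749} = \frac{- \frac{1150}{3} + M}{-1749 + M}$)
$\frac{h}{-1343204} + \frac{z{\left(849 \right)}}{1897143} = - \frac{1249312}{-1343204} + \frac{\frac{1}{-1749 + 849} \left(- \frac{1150}{3} + 849\right)}{1897143} = \left(-1249312\right) \left(- \frac{1}{1343204}\right) + \frac{1}{-900} \cdot \frac{1397}{3} \cdot \frac{1}{1897143} = \frac{312328}{335801} + \left(- \frac{1}{900}\right) \frac{1397}{3} \cdot \frac{1}{1897143} = \frac{312328}{335801} - \frac{1397}{5122286100} = \frac{1599832903926803}{1720068794666100}$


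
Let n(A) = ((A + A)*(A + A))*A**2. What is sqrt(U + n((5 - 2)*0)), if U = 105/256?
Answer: sqrt(105)/16 ≈ 0.64043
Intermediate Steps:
n(A) = 4*A**4 (n(A) = ((2*A)*(2*A))*A**2 = (4*A**2)*A**2 = 4*A**4)
U = 105/256 (U = 105*(1/256) = 105/256 ≈ 0.41016)
sqrt(U + n((5 - 2)*0)) = sqrt(105/256 + 4*((5 - 2)*0)**4) = sqrt(105/256 + 4*(3*0)**4) = sqrt(105/256 + 4*0**4) = sqrt(105/256 + 4*0) = sqrt(105/256 + 0) = sqrt(105/256) = sqrt(105)/16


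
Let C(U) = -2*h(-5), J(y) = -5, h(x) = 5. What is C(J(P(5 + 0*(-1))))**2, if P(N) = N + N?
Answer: 100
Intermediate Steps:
P(N) = 2*N
C(U) = -10 (C(U) = -2*5 = -10)
C(J(P(5 + 0*(-1))))**2 = (-10)**2 = 100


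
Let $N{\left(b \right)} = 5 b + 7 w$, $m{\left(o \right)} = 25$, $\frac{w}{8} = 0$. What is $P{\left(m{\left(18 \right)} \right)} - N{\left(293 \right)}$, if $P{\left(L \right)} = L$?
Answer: $-1440$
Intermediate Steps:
$w = 0$ ($w = 8 \cdot 0 = 0$)
$N{\left(b \right)} = 5 b$ ($N{\left(b \right)} = 5 b + 7 \cdot 0 = 5 b + 0 = 5 b$)
$P{\left(m{\left(18 \right)} \right)} - N{\left(293 \right)} = 25 - 5 \cdot 293 = 25 - 1465 = -1440$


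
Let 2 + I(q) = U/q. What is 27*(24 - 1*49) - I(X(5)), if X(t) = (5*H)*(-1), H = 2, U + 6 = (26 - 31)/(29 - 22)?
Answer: -47157/70 ≈ -673.67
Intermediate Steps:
U = -47/7 (U = -6 + (26 - 31)/(29 - 22) = -6 - 5/7 = -47/7 ≈ -6.7143)
X(t) = -10 (X(t) = (5*2)*(-1) = 10*(-1) = -10)
I(q) = -2 - 47/(7*q)
27*(24 - 1*49) - I(X(5)) = 27*(24 - 1*49) - (-2 - 47/7/(-10)) = 27*(24 - 49) - (-2 - 47/7*(-⅒)) = 27*(-25) - (-2 + 47/70) = -675 - 1*(-93/70) = -675 + 93/70 = -47157/70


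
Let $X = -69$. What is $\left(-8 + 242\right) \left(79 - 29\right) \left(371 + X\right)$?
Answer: $3533400$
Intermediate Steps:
$\left(-8 + 242\right) \left(79 - 29\right) \left(371 + X\right) = \left(-8 + 242\right) \left(79 - 29\right) \left(371 - 69\right) = 234 \cdot 50 \cdot 302 = 11700 \cdot 302 = 3533400$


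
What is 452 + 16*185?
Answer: 3412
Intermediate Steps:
452 + 16*185 = 452 + 2960 = 3412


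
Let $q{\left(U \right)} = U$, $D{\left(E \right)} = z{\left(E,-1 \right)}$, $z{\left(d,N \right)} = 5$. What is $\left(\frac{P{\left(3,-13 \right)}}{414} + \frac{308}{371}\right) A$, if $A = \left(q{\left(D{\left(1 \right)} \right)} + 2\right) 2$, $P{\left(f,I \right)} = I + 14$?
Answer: $\frac{127883}{10971} \approx 11.656$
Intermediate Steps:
$P{\left(f,I \right)} = 14 + I$
$D{\left(E \right)} = 5$
$A = 14$ ($A = \left(5 + 2\right) 2 = 7 \cdot 2 = 14$)
$\left(\frac{P{\left(3,-13 \right)}}{414} + \frac{308}{371}\right) A = \left(\frac{14 - 13}{414} + \frac{308}{371}\right) 14 = \left(1 \cdot \frac{1}{414} + 308 \cdot \frac{1}{371}\right) 14 = \left(\frac{1}{414} + \frac{44}{53}\right) 14 = \frac{18269}{21942} \cdot 14 = \frac{127883}{10971}$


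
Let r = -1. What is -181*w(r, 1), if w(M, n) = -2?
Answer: 362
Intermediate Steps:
-181*w(r, 1) = -181*(-2) = 362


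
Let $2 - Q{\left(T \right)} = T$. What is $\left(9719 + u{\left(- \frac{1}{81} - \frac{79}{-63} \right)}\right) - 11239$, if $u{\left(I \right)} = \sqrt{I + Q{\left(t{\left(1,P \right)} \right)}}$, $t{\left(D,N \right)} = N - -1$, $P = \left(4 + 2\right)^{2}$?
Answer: $-1520 + \frac{i \sqrt{133987}}{63} \approx -1520.0 + 5.8102 i$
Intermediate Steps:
$P = 36$ ($P = 6^{2} = 36$)
$t{\left(D,N \right)} = 1 + N$ ($t{\left(D,N \right)} = N + 1 = 1 + N$)
$Q{\left(T \right)} = 2 - T$
$u{\left(I \right)} = \sqrt{-35 + I}$ ($u{\left(I \right)} = \sqrt{I + \left(2 - \left(1 + 36\right)\right)} = \sqrt{I + \left(2 - 37\right)} = \sqrt{I - 35} = \sqrt{-35 + I}$)
$\left(9719 + u{\left(- \frac{1}{81} - \frac{79}{-63} \right)}\right) - 11239 = \left(9719 + \sqrt{-35 - \left(\frac{1}{81} - \frac{79}{63}\right)}\right) - 11239 = \left(9719 + \sqrt{-35 - - \frac{704}{567}}\right) - 11239 = \left(9719 + \sqrt{-35 + \left(- \frac{1}{81} + \frac{79}{63}\right)}\right) - 11239 = \left(9719 + \sqrt{-35 + \frac{704}{567}}\right) - 11239 = \left(9719 + \sqrt{- \frac{19141}{567}}\right) - 11239 = \left(9719 + \frac{i \sqrt{133987}}{63}\right) - 11239 = -1520 + \frac{i \sqrt{133987}}{63}$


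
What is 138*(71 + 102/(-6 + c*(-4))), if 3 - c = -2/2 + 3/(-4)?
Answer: 230874/25 ≈ 9235.0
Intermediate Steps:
c = 19/4 (c = 3 - (-2/2 + 3/(-4)) = 3 - (-2*½ + 3*(-¼)) = 3 - (-1 - ¾) = 3 - 1*(-7/4) = 3 + 7/4 = 19/4 ≈ 4.7500)
138*(71 + 102/(-6 + c*(-4))) = 138*(71 + 102/(-6 + (19/4)*(-4))) = 138*(71 + 102/(-6 - 19)) = 138*(71 + 102/(-25)) = 138*(71 + 102*(-1/25)) = 138*(71 - 102/25) = 138*(1673/25) = 230874/25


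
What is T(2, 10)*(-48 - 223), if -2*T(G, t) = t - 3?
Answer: 1897/2 ≈ 948.50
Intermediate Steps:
T(G, t) = 3/2 - t/2 (T(G, t) = -(t - 3)/2 = -(-3 + t)/2 = 3/2 - t/2)
T(2, 10)*(-48 - 223) = (3/2 - 1/2*10)*(-48 - 223) = (3/2 - 5)*(-271) = -7/2*(-271) = 1897/2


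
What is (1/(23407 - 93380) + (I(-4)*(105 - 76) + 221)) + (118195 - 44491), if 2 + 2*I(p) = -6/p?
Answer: 20688986879/279892 ≈ 73918.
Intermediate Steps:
I(p) = -1 - 3/p (I(p) = -1 + (-6/p)/2 = -1 - 3/p)
(1/(23407 - 93380) + (I(-4)*(105 - 76) + 221)) + (118195 - 44491) = (1/(23407 - 93380) + (((-3 - 1*(-4))/(-4))*(105 - 76) + 221)) + (118195 - 44491) = (1/(-69973) + (-(-3 + 4)/4*29 + 221)) + 73704 = (-1/69973 + (-¼*1*29 + 221)) + 73704 = (-1/69973 + (-¼*29 + 221)) + 73704 = (-1/69973 + (-29/4 + 221)) + 73704 = (-1/69973 + 855/4) + 73704 = 59826911/279892 + 73704 = 20688986879/279892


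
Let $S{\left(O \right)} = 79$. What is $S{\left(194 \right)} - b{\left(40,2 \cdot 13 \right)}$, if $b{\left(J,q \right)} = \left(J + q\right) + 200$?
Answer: $-187$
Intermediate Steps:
$b{\left(J,q \right)} = 200 + J + q$
$S{\left(194 \right)} - b{\left(40,2 \cdot 13 \right)} = 79 - \left(200 + 40 + 2 \cdot 13\right) = 79 - \left(200 + 40 + 26\right) = 79 - 266 = -187$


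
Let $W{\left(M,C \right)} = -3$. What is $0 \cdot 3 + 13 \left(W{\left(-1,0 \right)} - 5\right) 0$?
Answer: $0$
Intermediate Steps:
$0 \cdot 3 + 13 \left(W{\left(-1,0 \right)} - 5\right) 0 = 0 \cdot 3 + 13 \left(-3 - 5\right) 0 = 0 + 13 \left(\left(-8\right) 0\right) = 0 + 13 \cdot 0 = 0 + 0 = 0$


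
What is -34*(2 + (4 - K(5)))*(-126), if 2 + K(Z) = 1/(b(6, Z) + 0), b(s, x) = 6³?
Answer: 205513/6 ≈ 34252.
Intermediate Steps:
b(s, x) = 216
K(Z) = -431/216 (K(Z) = -2 + 1/(216 + 0) = -2 + 1/216 = -431/216)
-34*(2 + (4 - K(5)))*(-126) = -34*(2 + (4 - 1*(-431/216)))*(-126) = -34*(2 + (4 + 431/216))*(-126) = -34*(2 + 1295/216)*(-126) = -29359*(-126)/108 = -34*(-12089/12) = 205513/6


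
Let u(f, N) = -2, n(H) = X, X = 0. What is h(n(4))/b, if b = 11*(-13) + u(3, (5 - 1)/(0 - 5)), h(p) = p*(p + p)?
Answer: 0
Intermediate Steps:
n(H) = 0
h(p) = 2*p**2 (h(p) = p*(2*p) = 2*p**2)
b = -145 (b = 11*(-13) - 2 = -143 - 2 = -145)
h(n(4))/b = (2*0**2)/(-145) = (2*0)*(-1/145) = 0*(-1/145) = 0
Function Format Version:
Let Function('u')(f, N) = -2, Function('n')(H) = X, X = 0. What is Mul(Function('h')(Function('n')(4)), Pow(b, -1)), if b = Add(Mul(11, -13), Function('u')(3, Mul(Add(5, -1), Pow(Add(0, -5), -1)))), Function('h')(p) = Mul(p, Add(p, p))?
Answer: 0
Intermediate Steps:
Function('n')(H) = 0
Function('h')(p) = Mul(2, Pow(p, 2)) (Function('h')(p) = Mul(p, Mul(2, p)) = Mul(2, Pow(p, 2)))
b = -145 (b = Add(Mul(11, -13), -2) = Add(-143, -2) = -145)
Mul(Function('h')(Function('n')(4)), Pow(b, -1)) = Mul(Mul(2, Pow(0, 2)), Pow(-145, -1)) = Mul(Mul(2, 0), Rational(-1, 145)) = Mul(0, Rational(-1, 145)) = 0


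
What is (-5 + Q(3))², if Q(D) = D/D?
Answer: 16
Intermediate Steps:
Q(D) = 1
(-5 + Q(3))² = (-5 + 1)² = (-4)² = 16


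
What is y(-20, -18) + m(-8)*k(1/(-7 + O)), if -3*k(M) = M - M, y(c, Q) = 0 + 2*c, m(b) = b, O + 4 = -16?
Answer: -40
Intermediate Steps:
O = -20 (O = -4 - 16 = -20)
y(c, Q) = 2*c
k(M) = 0 (k(M) = -(M - M)/3 = -1/3*0 = 0)
y(-20, -18) + m(-8)*k(1/(-7 + O)) = 2*(-20) - 8*0 = -40 + 0 = -40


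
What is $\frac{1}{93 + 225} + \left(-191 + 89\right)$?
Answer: $- \frac{32435}{318} \approx -102.0$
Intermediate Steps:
$\frac{1}{93 + 225} + \left(-191 + 89\right) = \frac{1}{318} - 102 = - \frac{32435}{318}$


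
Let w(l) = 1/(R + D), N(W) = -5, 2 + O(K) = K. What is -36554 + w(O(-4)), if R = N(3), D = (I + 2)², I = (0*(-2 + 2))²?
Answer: -36555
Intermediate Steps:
O(K) = -2 + K
I = 0 (I = (0*0)² = 0² = 0)
D = 4 (D = (0 + 2)² = 2² = 4)
R = -5
w(l) = -1 (w(l) = 1/(-5 + 4) = 1/(-1) = -1)
-36554 + w(O(-4)) = -36554 - 1 = -36555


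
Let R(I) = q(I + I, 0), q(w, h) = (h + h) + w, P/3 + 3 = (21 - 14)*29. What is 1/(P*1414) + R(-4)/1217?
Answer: -6785983/1032502800 ≈ -0.0065724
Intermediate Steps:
P = 600 (P = -9 + 3*((21 - 14)*29) = -9 + 3*(7*29) = -9 + 3*203 = -9 + 609 = 600)
q(w, h) = w + 2*h (q(w, h) = 2*h + w = w + 2*h)
R(I) = 2*I (R(I) = (I + I) + 2*0 = 2*I + 0 = 2*I)
1/(P*1414) + R(-4)/1217 = 1/(600*1414) + (2*(-4))/1217 = (1/600)*(1/1414) - 8*1/1217 = 1/848400 - 8/1217 = -6785983/1032502800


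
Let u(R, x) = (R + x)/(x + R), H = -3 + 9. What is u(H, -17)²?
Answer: 1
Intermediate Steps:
H = 6
u(R, x) = 1 (u(R, x) = (R + x)/(R + x) = 1)
u(H, -17)² = 1² = 1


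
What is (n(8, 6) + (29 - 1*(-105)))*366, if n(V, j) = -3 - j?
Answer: 45750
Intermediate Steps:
(n(8, 6) + (29 - 1*(-105)))*366 = ((-3 - 1*6) + (29 - 1*(-105)))*366 = ((-3 - 6) + (29 + 105))*366 = (-9 + 134)*366 = 125*366 = 45750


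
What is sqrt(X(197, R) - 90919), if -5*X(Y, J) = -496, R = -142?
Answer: I*sqrt(2270495)/5 ≈ 301.36*I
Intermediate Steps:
X(Y, J) = 496/5 (X(Y, J) = -1/5*(-496) = 496/5)
sqrt(X(197, R) - 90919) = sqrt(496/5 - 90919) = sqrt(-454099/5) = I*sqrt(2270495)/5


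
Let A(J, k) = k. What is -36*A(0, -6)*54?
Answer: 11664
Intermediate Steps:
-36*A(0, -6)*54 = -36*(-6)*54 = 216*54 = 11664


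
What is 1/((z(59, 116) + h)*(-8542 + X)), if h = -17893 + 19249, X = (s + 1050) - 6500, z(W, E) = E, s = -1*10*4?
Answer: -1/20655104 ≈ -4.8414e-8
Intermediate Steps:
s = -40 (s = -10*4 = -40)
X = -5490 (X = (-40 + 1050) - 6500 = 1010 - 6500 = -5490)
h = 1356
1/((z(59, 116) + h)*(-8542 + X)) = 1/((116 + 1356)*(-8542 - 5490)) = 1/(1472*(-14032)) = 1/(-20655104) = -1/20655104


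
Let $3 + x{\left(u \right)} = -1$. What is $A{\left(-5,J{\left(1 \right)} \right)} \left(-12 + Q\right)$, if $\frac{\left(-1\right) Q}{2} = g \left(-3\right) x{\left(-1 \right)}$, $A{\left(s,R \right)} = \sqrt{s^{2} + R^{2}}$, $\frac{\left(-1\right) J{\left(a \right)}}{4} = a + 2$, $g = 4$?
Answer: $-1404$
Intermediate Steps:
$x{\left(u \right)} = -4$ ($x{\left(u \right)} = -3 - 1 = -4$)
$J{\left(a \right)} = -8 - 4 a$ ($J{\left(a \right)} = - 4 \left(a + 2\right) = - 4 \left(2 + a\right) = -8 - 4 a$)
$A{\left(s,R \right)} = \sqrt{R^{2} + s^{2}}$
$Q = -96$ ($Q = - 2 \cdot 4 \left(-3\right) \left(-4\right) = - 2 \left(\left(-12\right) \left(-4\right)\right) = \left(-2\right) 48 = -96$)
$A{\left(-5,J{\left(1 \right)} \right)} \left(-12 + Q\right) = \sqrt{\left(-8 - 4\right)^{2} + \left(-5\right)^{2}} \left(-12 - 96\right) = \sqrt{\left(-8 - 4\right)^{2} + 25} \left(-108\right) = \sqrt{\left(-12\right)^{2} + 25} \left(-108\right) = \sqrt{144 + 25} \left(-108\right) = \sqrt{169} \left(-108\right) = 13 \left(-108\right) = -1404$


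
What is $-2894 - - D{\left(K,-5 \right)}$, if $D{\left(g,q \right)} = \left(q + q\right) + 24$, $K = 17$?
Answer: $-2880$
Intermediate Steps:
$D{\left(g,q \right)} = 24 + 2 q$ ($D{\left(g,q \right)} = 2 q + 24 = 24 + 2 q$)
$-2894 - - D{\left(K,-5 \right)} = -2894 - - (24 + 2 \left(-5\right)) = -2894 - - (24 - 10) = -2894 - \left(-1\right) 14 = -2894 - -14 = -2894 + 14 = -2880$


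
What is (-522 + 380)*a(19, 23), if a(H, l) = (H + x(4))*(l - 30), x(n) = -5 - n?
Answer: 9940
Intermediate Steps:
a(H, l) = (-30 + l)*(-9 + H) (a(H, l) = (H + (-5 - 1*4))*(l - 30) = (H + (-5 - 4))*(-30 + l) = (H - 9)*(-30 + l) = (-9 + H)*(-30 + l) = (-30 + l)*(-9 + H))
(-522 + 380)*a(19, 23) = (-522 + 380)*(270 - 30*19 - 9*23 + 19*23) = -142*(270 - 570 - 207 + 437) = -142*(-70) = 9940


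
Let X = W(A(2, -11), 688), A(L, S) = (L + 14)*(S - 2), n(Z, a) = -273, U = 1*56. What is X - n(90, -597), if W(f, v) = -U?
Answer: 217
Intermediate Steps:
U = 56
A(L, S) = (-2 + S)*(14 + L) (A(L, S) = (14 + L)*(-2 + S) = (-2 + S)*(14 + L))
W(f, v) = -56 (W(f, v) = -1*56 = -56)
X = -56
X - n(90, -597) = -56 - 1*(-273) = -56 + 273 = 217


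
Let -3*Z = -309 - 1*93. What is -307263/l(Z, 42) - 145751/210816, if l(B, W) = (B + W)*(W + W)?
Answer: -31690691/1475712 ≈ -21.475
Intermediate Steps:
Z = 134 (Z = -(-309 - 1*93)/3 = -(-309 - 93)/3 = -1/3*(-402) = 134)
l(B, W) = 2*W*(B + W) (l(B, W) = (B + W)*(2*W) = 2*W*(B + W))
-307263/l(Z, 42) - 145751/210816 = -307263*1/(84*(134 + 42)) - 145751/210816 = -307263/(2*42*176) - 145751*1/210816 = -307263/14784 - 145751/210816 = -307263*1/14784 - 145751/210816 = -9311/448 - 145751/210816 = -31690691/1475712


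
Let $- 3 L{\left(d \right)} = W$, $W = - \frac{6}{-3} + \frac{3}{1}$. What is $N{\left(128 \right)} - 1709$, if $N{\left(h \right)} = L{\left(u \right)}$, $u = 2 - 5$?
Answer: $- \frac{5132}{3} \approx -1710.7$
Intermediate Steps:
$u = -3$ ($u = 2 - 5 = -3$)
$W = 5$ ($W = \left(-6\right) \left(- \frac{1}{3}\right) + 3 \cdot 1 = 2 + 3 = 5$)
$L{\left(d \right)} = - \frac{5}{3}$ ($L{\left(d \right)} = \left(- \frac{1}{3}\right) 5 = - \frac{5}{3}$)
$N{\left(h \right)} = - \frac{5}{3}$
$N{\left(128 \right)} - 1709 = - \frac{5}{3} - 1709 = - \frac{5132}{3}$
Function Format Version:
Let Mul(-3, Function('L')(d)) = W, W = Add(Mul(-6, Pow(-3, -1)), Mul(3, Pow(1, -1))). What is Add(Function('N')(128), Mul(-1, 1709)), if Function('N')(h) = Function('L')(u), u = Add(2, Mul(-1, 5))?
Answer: Rational(-5132, 3) ≈ -1710.7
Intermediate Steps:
u = -3 (u = Add(2, -5) = -3)
W = 5 (W = Add(Mul(-6, Rational(-1, 3)), Mul(3, 1)) = Add(2, 3) = 5)
Function('L')(d) = Rational(-5, 3) (Function('L')(d) = Mul(Rational(-1, 3), 5) = Rational(-5, 3))
Function('N')(h) = Rational(-5, 3)
Add(Function('N')(128), Mul(-1, 1709)) = Add(Rational(-5, 3), Mul(-1, 1709)) = Add(Rational(-5, 3), -1709) = Rational(-5132, 3)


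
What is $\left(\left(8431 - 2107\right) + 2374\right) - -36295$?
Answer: $44993$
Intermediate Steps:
$\left(\left(8431 - 2107\right) + 2374\right) - -36295 = \left(\left(8431 - 2107\right) + 2374\right) + 36295 = \left(6324 + 2374\right) + 36295 = 8698 + 36295 = 44993$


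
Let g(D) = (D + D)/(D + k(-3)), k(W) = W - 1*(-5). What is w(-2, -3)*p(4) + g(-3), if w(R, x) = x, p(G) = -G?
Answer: 18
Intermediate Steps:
k(W) = 5 + W (k(W) = W + 5 = 5 + W)
g(D) = 2*D/(2 + D) (g(D) = (D + D)/(D + (5 - 3)) = (2*D)/(D + 2) = (2*D)/(2 + D) = 2*D/(2 + D))
w(-2, -3)*p(4) + g(-3) = -(-3)*4 + 2*(-3)/(2 - 3) = -3*(-4) + 2*(-3)/(-1) = 12 + 2*(-3)*(-1) = 12 + 6 = 18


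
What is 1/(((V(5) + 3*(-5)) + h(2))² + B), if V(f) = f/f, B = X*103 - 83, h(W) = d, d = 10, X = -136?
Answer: -1/14075 ≈ -7.1048e-5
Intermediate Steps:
h(W) = 10
B = -14091 (B = -136*103 - 83 = -14008 - 83 = -14091)
V(f) = 1
1/(((V(5) + 3*(-5)) + h(2))² + B) = 1/(((1 + 3*(-5)) + 10)² - 14091) = 1/(((1 - 15) + 10)² - 14091) = 1/((-14 + 10)² - 14091) = 1/((-4)² - 14091) = 1/(16 - 14091) = 1/(-14075) = -1/14075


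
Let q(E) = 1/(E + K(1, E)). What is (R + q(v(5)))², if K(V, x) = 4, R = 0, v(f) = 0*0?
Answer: 1/16 ≈ 0.062500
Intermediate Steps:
v(f) = 0
q(E) = 1/(4 + E) (q(E) = 1/(E + 4) = 1/(4 + E))
(R + q(v(5)))² = (0 + 1/(4 + 0))² = (0 + 1/4)² = (0 + ¼)² = (¼)² = 1/16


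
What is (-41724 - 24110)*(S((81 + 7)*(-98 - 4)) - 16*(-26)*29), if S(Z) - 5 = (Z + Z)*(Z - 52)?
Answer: -10670554117650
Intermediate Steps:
S(Z) = 5 + 2*Z*(-52 + Z) (S(Z) = 5 + (Z + Z)*(Z - 52) = 5 + (2*Z)*(-52 + Z) = 5 + 2*Z*(-52 + Z))
(-41724 - 24110)*(S((81 + 7)*(-98 - 4)) - 16*(-26)*29) = (-41724 - 24110)*((5 - 104*(81 + 7)*(-98 - 4) + 2*((81 + 7)*(-98 - 4))²) - 16*(-26)*29) = -65834*((5 - 9152*(-102) + 2*(88*(-102))²) + 416*29) = -65834*((5 - 104*(-8976) + 2*(-8976)²) + 12064) = -65834*((5 + 933504 + 2*80568576) + 12064) = -65834*((5 + 933504 + 161137152) + 12064) = -65834*(162070661 + 12064) = -65834*162082725 = -10670554117650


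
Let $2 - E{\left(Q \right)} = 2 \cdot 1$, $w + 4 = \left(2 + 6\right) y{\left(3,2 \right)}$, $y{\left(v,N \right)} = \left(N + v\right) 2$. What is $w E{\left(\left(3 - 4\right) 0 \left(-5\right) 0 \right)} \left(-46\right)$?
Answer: $0$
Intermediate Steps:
$y{\left(v,N \right)} = 2 N + 2 v$
$w = 76$ ($w = -4 + \left(2 + 6\right) \left(2 \cdot 2 + 2 \cdot 3\right) = -4 + 8 \left(4 + 6\right) = -4 + 8 \cdot 10 = -4 + 80 = 76$)
$E{\left(Q \right)} = 0$ ($E{\left(Q \right)} = 2 - 2 \cdot 1 = 2 - 2 = 0$)
$w E{\left(\left(3 - 4\right) 0 \left(-5\right) 0 \right)} \left(-46\right) = 76 \cdot 0 \left(-46\right) = 0 \left(-46\right) = 0$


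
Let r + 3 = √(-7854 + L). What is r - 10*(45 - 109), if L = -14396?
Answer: 637 + 5*I*√890 ≈ 637.0 + 149.16*I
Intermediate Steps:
r = -3 + 5*I*√890 (r = -3 + √(-7854 - 14396) = -3 + √(-22250) = -3 + 5*I*√890 ≈ -3.0 + 149.16*I)
r - 10*(45 - 109) = (-3 + 5*I*√890) - 10*(45 - 109) = (-3 + 5*I*√890) - 10*(-64) = (-3 + 5*I*√890) + 640 = 637 + 5*I*√890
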